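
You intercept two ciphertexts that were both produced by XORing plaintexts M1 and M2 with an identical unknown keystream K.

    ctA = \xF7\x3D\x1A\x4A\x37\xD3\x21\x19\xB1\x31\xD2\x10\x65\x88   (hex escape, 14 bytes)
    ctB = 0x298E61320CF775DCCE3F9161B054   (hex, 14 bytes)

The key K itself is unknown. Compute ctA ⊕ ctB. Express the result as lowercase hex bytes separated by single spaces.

ctA ⊕ ctB = (M1 ⊕ K) ⊕ (M2 ⊕ K) = M1 ⊕ M2 — the shared key cancels under XOR.
byte 0: 247 xor  41 = 222
byte 1:  61 xor 142 = 179
byte 2:  26 xor  97 = 123
byte 3:  74 xor  50 = 120
byte 4:  55 xor  12 =  59
byte 5: 211 xor 247 =  36
byte 6:  33 xor 117 =  84
byte 7:  25 xor 220 = 197
byte 8: 177 xor 206 = 127
byte 9:  49 xor  63 =  14
byte 10: 210 xor 145 =  67
byte 11:  16 xor  97 = 113
byte 12: 101 xor 176 = 213
byte 13: 136 xor  84 = 220

de b3 7b 78 3b 24 54 c5 7f 0e 43 71 d5 dc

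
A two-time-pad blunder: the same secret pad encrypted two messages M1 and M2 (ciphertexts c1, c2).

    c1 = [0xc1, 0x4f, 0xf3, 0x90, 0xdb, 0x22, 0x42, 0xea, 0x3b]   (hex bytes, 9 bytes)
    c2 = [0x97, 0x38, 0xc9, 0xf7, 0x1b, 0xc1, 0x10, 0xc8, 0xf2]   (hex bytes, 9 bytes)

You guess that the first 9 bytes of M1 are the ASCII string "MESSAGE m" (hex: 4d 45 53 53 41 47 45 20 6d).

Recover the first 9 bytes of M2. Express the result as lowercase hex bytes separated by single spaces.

First, c1 ⊕ c2 = (M1 ⊕ K) ⊕ (M2 ⊕ K) = M1 ⊕ M2, so the key drops out. Then M2 = (M1 ⊕ M2) ⊕ M1 over the first 9 bytes.
byte 0: (c1 xor 97) xor 4d = 56 xor 4d = 1b
byte 1: (4f xor 38) xor 45 = 77 xor 45 = 32
byte 2: (f3 xor c9) xor 53 = 3a xor 53 = 69
byte 3: (90 xor f7) xor 53 = 67 xor 53 = 34
byte 4: (db xor 1b) xor 41 = c0 xor 41 = 81
byte 5: (22 xor c1) xor 47 = e3 xor 47 = a4
byte 6: (42 xor 10) xor 45 = 52 xor 45 = 17
byte 7: (ea xor c8) xor 20 = 22 xor 20 = 02
byte 8: (3b xor f2) xor 6d = c9 xor 6d = a4

1b 32 69 34 81 a4 17 02 a4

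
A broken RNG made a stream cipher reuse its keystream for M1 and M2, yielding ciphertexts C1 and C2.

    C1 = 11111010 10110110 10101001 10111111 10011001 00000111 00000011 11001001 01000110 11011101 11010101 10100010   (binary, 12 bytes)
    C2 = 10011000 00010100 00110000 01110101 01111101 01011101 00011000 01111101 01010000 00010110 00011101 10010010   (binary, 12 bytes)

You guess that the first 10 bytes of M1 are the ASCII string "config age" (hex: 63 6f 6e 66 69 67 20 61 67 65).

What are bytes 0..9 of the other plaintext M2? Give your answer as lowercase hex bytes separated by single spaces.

01 cd f7 ac 8d 3d 3b d5 71 ae

First, C1 ⊕ C2 = (M1 ⊕ K) ⊕ (M2 ⊕ K) = M1 ⊕ M2, so the key drops out. Then M2 = (M1 ⊕ M2) ⊕ M1 over the first 10 bytes.
byte 0: (fa ⊕ 98) ⊕ 63 = 62 ⊕ 63 = 01
byte 1: (b6 ⊕ 14) ⊕ 6f = a2 ⊕ 6f = cd
byte 2: (a9 ⊕ 30) ⊕ 6e = 99 ⊕ 6e = f7
byte 3: (bf ⊕ 75) ⊕ 66 = ca ⊕ 66 = ac
byte 4: (99 ⊕ 7d) ⊕ 69 = e4 ⊕ 69 = 8d
byte 5: (07 ⊕ 5d) ⊕ 67 = 5a ⊕ 67 = 3d
byte 6: (03 ⊕ 18) ⊕ 20 = 1b ⊕ 20 = 3b
byte 7: (c9 ⊕ 7d) ⊕ 61 = b4 ⊕ 61 = d5
byte 8: (46 ⊕ 50) ⊕ 67 = 16 ⊕ 67 = 71
byte 9: (dd ⊕ 16) ⊕ 65 = cb ⊕ 65 = ae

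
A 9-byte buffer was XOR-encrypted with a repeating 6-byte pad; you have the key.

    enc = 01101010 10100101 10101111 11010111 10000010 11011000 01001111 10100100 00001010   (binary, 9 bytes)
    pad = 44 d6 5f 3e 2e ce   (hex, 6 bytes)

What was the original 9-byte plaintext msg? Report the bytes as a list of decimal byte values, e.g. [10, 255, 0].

The 6-byte key repeats, so the effective keystream is 44 d6 5f 3e 2e ce 44 d6 5f.
byte 0: 106 ⊕  68 =  46
byte 1: 165 ⊕ 214 = 115
byte 2: 175 ⊕  95 = 240
byte 3: 215 ⊕  62 = 233
byte 4: 130 ⊕  46 = 172
byte 5: 216 ⊕ 206 =  22
byte 6:  79 ⊕  68 =  11
byte 7: 164 ⊕ 214 = 114
byte 8:  10 ⊕  95 =  85

[46, 115, 240, 233, 172, 22, 11, 114, 85]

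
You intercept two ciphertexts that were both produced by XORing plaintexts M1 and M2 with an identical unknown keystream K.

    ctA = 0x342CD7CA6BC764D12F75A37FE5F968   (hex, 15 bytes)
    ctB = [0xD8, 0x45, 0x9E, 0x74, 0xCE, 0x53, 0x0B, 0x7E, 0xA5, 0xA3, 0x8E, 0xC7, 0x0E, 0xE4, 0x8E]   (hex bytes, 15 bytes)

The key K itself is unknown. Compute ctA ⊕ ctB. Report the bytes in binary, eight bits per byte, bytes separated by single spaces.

11101100 01101001 01001001 10111110 10100101 10010100 01101111 10101111 10001010 11010110 00101101 10111000 11101011 00011101 11100110

ctA ⊕ ctB = (M1 ⊕ K) ⊕ (M2 ⊕ K) = M1 ⊕ M2 — the shared key cancels under XOR.
byte 0: 00110100 xor 11011000 = 11101100
byte 1: 00101100 xor 01000101 = 01101001
byte 2: 11010111 xor 10011110 = 01001001
byte 3: 11001010 xor 01110100 = 10111110
byte 4: 01101011 xor 11001110 = 10100101
byte 5: 11000111 xor 01010011 = 10010100
byte 6: 01100100 xor 00001011 = 01101111
byte 7: 11010001 xor 01111110 = 10101111
byte 8: 00101111 xor 10100101 = 10001010
byte 9: 01110101 xor 10100011 = 11010110
byte 10: 10100011 xor 10001110 = 00101101
byte 11: 01111111 xor 11000111 = 10111000
byte 12: 11100101 xor 00001110 = 11101011
byte 13: 11111001 xor 11100100 = 00011101
byte 14: 01101000 xor 10001110 = 11100110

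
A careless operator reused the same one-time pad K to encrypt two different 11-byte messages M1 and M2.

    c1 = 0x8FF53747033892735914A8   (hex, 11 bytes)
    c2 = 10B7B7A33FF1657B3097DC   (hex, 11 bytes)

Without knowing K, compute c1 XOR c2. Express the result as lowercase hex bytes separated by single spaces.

c1 ⊕ c2 = (M1 ⊕ K) ⊕ (M2 ⊕ K) = M1 ⊕ M2 — the shared key cancels under XOR.
byte 0: 8f xor 10 = 9f
byte 1: f5 xor b7 = 42
byte 2: 37 xor b7 = 80
byte 3: 47 xor a3 = e4
byte 4: 03 xor 3f = 3c
byte 5: 38 xor f1 = c9
byte 6: 92 xor 65 = f7
byte 7: 73 xor 7b = 08
byte 8: 59 xor 30 = 69
byte 9: 14 xor 97 = 83
byte 10: a8 xor dc = 74

9f 42 80 e4 3c c9 f7 08 69 83 74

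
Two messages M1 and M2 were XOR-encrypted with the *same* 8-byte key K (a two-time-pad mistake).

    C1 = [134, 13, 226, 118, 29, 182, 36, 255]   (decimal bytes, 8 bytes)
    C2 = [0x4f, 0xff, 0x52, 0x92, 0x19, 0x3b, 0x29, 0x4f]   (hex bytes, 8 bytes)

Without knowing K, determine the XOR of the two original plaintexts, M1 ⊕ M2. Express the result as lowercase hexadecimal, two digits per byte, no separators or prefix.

C1 ⊕ C2 = (M1 ⊕ K) ⊕ (M2 ⊕ K) = M1 ⊕ M2 — the shared key cancels under XOR.
byte 0: 134 XOR  79 = 201
byte 1:  13 XOR 255 = 242
byte 2: 226 XOR  82 = 176
byte 3: 118 XOR 146 = 228
byte 4:  29 XOR  25 =   4
byte 5: 182 XOR  59 = 141
byte 6:  36 XOR  41 =  13
byte 7: 255 XOR  79 = 176

c9f2b0e4048d0db0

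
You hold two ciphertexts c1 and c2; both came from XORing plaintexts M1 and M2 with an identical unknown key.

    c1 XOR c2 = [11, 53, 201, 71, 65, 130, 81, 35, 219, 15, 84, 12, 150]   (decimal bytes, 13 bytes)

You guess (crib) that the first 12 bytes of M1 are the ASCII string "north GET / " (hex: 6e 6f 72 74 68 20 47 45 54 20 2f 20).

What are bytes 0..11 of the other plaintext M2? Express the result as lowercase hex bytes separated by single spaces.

65 5a bb 33 29 a2 16 66 8f 2f 7b 2c

Since c1 ⊕ c2 = M1 ⊕ M2, XORing with the guessed M1 bytes yields the corresponding M2 bytes: M2 = (c1 ⊕ c2) ⊕ M1.
byte 0: 0b ^ 6e = 65
byte 1: 35 ^ 6f = 5a
byte 2: c9 ^ 72 = bb
byte 3: 47 ^ 74 = 33
byte 4: 41 ^ 68 = 29
byte 5: 82 ^ 20 = a2
byte 6: 51 ^ 47 = 16
byte 7: 23 ^ 45 = 66
byte 8: db ^ 54 = 8f
byte 9: 0f ^ 20 = 2f
byte 10: 54 ^ 2f = 7b
byte 11: 0c ^ 20 = 2c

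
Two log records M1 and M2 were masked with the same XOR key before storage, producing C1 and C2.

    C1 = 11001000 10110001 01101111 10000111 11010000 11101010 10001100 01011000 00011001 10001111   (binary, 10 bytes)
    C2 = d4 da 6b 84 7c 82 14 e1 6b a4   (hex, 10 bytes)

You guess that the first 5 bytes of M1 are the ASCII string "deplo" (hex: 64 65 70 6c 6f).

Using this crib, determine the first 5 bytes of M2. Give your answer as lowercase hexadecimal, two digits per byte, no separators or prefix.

780e746fc3

First, C1 ⊕ C2 = (M1 ⊕ K) ⊕ (M2 ⊕ K) = M1 ⊕ M2, so the key drops out. Then M2 = (M1 ⊕ M2) ⊕ M1 over the first 5 bytes.
byte 0: (c8 xor d4) xor 64 = 1c xor 64 = 78
byte 1: (b1 xor da) xor 65 = 6b xor 65 = 0e
byte 2: (6f xor 6b) xor 70 = 04 xor 70 = 74
byte 3: (87 xor 84) xor 6c = 03 xor 6c = 6f
byte 4: (d0 xor 7c) xor 6f = ac xor 6f = c3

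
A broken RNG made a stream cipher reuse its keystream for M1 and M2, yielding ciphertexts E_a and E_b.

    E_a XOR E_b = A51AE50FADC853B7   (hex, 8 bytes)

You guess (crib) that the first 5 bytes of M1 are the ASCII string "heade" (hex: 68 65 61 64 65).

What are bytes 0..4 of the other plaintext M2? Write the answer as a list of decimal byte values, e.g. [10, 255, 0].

Since E_a ⊕ E_b = M1 ⊕ M2, XORing with the guessed M1 bytes yields the corresponding M2 bytes: M2 = (E_a ⊕ E_b) ⊕ M1.
a5 ^ 68 = cd
1a ^ 65 = 7f
e5 ^ 61 = 84
0f ^ 64 = 6b
ad ^ 65 = c8

[205, 127, 132, 107, 200]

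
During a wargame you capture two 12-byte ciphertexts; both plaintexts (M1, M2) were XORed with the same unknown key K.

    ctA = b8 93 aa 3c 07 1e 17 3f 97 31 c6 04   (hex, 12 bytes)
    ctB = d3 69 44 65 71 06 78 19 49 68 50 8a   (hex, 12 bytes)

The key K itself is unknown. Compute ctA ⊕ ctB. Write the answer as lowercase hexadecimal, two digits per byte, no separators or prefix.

6bfaee5976186f26de59968e

ctA ⊕ ctB = (M1 ⊕ K) ⊕ (M2 ⊕ K) = M1 ⊕ M2 — the shared key cancels under XOR.
b8 ⊕ d3 = 6b
93 ⊕ 69 = fa
aa ⊕ 44 = ee
3c ⊕ 65 = 59
07 ⊕ 71 = 76
1e ⊕ 06 = 18
17 ⊕ 78 = 6f
3f ⊕ 19 = 26
97 ⊕ 49 = de
31 ⊕ 68 = 59
c6 ⊕ 50 = 96
04 ⊕ 8a = 8e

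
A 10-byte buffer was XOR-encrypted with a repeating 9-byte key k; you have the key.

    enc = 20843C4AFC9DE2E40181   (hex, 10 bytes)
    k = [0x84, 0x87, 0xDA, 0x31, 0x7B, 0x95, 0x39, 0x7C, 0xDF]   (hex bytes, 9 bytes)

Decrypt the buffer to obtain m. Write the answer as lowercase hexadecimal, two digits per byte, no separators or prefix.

The 9-byte key repeats, so the effective keystream is 84 87 da 31 7b 95 39 7c df 84.
byte 0: 20 XOR 84 = a4
byte 1: 84 XOR 87 = 03
byte 2: 3c XOR da = e6
byte 3: 4a XOR 31 = 7b
byte 4: fc XOR 7b = 87
byte 5: 9d XOR 95 = 08
byte 6: e2 XOR 39 = db
byte 7: e4 XOR 7c = 98
byte 8: 01 XOR df = de
byte 9: 81 XOR 84 = 05

a403e67b8708db98de05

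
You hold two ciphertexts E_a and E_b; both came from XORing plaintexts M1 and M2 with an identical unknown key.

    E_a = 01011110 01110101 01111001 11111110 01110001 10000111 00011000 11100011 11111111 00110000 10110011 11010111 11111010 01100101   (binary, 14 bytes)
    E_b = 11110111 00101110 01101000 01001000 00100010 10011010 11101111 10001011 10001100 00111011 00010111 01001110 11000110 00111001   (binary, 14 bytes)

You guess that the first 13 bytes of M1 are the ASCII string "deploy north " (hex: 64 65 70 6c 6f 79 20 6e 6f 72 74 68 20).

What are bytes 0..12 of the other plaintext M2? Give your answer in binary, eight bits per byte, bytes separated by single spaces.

11001101 00111110 01100001 11011010 00111100 01100100 11010111 00000110 00011100 01111001 11010000 11110001 00011100

First, E_a ⊕ E_b = (M1 ⊕ K) ⊕ (M2 ⊕ K) = M1 ⊕ M2, so the key drops out. Then M2 = (M1 ⊕ M2) ⊕ M1 over the first 13 bytes.
byte 0: (5e xor f7) xor 64 = a9 xor 64 = cd
byte 1: (75 xor 2e) xor 65 = 5b xor 65 = 3e
byte 2: (79 xor 68) xor 70 = 11 xor 70 = 61
byte 3: (fe xor 48) xor 6c = b6 xor 6c = da
byte 4: (71 xor 22) xor 6f = 53 xor 6f = 3c
byte 5: (87 xor 9a) xor 79 = 1d xor 79 = 64
byte 6: (18 xor ef) xor 20 = f7 xor 20 = d7
byte 7: (e3 xor 8b) xor 6e = 68 xor 6e = 06
byte 8: (ff xor 8c) xor 6f = 73 xor 6f = 1c
byte 9: (30 xor 3b) xor 72 = 0b xor 72 = 79
byte 10: (b3 xor 17) xor 74 = a4 xor 74 = d0
byte 11: (d7 xor 4e) xor 68 = 99 xor 68 = f1
byte 12: (fa xor c6) xor 20 = 3c xor 20 = 1c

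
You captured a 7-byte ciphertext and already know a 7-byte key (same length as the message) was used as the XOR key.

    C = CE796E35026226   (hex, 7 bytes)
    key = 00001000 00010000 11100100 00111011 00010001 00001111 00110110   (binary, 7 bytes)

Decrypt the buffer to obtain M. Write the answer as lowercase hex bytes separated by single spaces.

c6 69 8a 0e 13 6d 10

ce ⊕ 08 = c6
79 ⊕ 10 = 69
6e ⊕ e4 = 8a
35 ⊕ 3b = 0e
02 ⊕ 11 = 13
62 ⊕ 0f = 6d
26 ⊕ 36 = 10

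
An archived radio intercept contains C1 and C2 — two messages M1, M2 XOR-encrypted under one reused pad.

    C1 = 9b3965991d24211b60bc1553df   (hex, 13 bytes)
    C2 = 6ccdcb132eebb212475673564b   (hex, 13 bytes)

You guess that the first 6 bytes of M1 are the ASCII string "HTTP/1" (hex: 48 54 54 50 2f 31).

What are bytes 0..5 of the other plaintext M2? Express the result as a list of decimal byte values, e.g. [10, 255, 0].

First, C1 ⊕ C2 = (M1 ⊕ K) ⊕ (M2 ⊕ K) = M1 ⊕ M2, so the key drops out. Then M2 = (M1 ⊕ M2) ⊕ M1 over the first 6 bytes.
byte 0: (9b XOR 6c) XOR 48 = f7 XOR 48 = bf
byte 1: (39 XOR cd) XOR 54 = f4 XOR 54 = a0
byte 2: (65 XOR cb) XOR 54 = ae XOR 54 = fa
byte 3: (99 XOR 13) XOR 50 = 8a XOR 50 = da
byte 4: (1d XOR 2e) XOR 2f = 33 XOR 2f = 1c
byte 5: (24 XOR eb) XOR 31 = cf XOR 31 = fe

[191, 160, 250, 218, 28, 254]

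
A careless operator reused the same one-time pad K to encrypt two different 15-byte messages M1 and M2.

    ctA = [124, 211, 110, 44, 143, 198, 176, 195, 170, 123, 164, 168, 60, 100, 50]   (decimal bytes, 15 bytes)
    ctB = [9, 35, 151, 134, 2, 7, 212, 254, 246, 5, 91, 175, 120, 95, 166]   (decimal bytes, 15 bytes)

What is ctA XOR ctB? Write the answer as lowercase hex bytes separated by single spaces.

75 f0 f9 aa 8d c1 64 3d 5c 7e ff 07 44 3b 94

ctA ⊕ ctB = (M1 ⊕ K) ⊕ (M2 ⊕ K) = M1 ⊕ M2 — the shared key cancels under XOR.
7c XOR 09 = 75
d3 XOR 23 = f0
6e XOR 97 = f9
2c XOR 86 = aa
8f XOR 02 = 8d
c6 XOR 07 = c1
b0 XOR d4 = 64
c3 XOR fe = 3d
aa XOR f6 = 5c
7b XOR 05 = 7e
a4 XOR 5b = ff
a8 XOR af = 07
3c XOR 78 = 44
64 XOR 5f = 3b
32 XOR a6 = 94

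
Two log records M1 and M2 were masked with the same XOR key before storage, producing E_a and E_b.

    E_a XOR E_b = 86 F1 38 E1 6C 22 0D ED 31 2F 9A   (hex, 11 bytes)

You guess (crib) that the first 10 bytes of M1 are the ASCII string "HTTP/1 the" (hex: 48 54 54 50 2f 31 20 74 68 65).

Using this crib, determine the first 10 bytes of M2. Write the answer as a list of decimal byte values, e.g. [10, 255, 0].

Since E_a ⊕ E_b = M1 ⊕ M2, XORing with the guessed M1 bytes yields the corresponding M2 bytes: M2 = (E_a ⊕ E_b) ⊕ M1.
byte 0: 10000110 ^ 01001000 = 11001110
byte 1: 11110001 ^ 01010100 = 10100101
byte 2: 00111000 ^ 01010100 = 01101100
byte 3: 11100001 ^ 01010000 = 10110001
byte 4: 01101100 ^ 00101111 = 01000011
byte 5: 00100010 ^ 00110001 = 00010011
byte 6: 00001101 ^ 00100000 = 00101101
byte 7: 11101101 ^ 01110100 = 10011001
byte 8: 00110001 ^ 01101000 = 01011001
byte 9: 00101111 ^ 01100101 = 01001010

[206, 165, 108, 177, 67, 19, 45, 153, 89, 74]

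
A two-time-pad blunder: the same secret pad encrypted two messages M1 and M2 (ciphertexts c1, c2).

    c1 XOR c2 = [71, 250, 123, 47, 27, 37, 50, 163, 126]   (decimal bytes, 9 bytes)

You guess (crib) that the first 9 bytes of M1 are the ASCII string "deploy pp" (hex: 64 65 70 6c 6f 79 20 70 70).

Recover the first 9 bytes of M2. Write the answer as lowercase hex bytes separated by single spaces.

23 9f 0b 43 74 5c 12 d3 0e

Since c1 ⊕ c2 = M1 ⊕ M2, XORing with the guessed M1 bytes yields the corresponding M2 bytes: M2 = (c1 ⊕ c2) ⊕ M1.
47 XOR 64 = 23
fa XOR 65 = 9f
7b XOR 70 = 0b
2f XOR 6c = 43
1b XOR 6f = 74
25 XOR 79 = 5c
32 XOR 20 = 12
a3 XOR 70 = d3
7e XOR 70 = 0e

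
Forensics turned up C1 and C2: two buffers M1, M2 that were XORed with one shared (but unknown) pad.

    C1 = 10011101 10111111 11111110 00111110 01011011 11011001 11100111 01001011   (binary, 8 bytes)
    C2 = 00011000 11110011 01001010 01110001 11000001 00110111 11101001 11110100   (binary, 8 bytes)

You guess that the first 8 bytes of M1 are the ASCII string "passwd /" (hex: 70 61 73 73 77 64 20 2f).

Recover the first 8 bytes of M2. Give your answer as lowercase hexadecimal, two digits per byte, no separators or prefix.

First, C1 ⊕ C2 = (M1 ⊕ K) ⊕ (M2 ⊕ K) = M1 ⊕ M2, so the key drops out. Then M2 = (M1 ⊕ M2) ⊕ M1 over the first 8 bytes.
byte 0: (9d XOR 18) XOR 70 = 85 XOR 70 = f5
byte 1: (bf XOR f3) XOR 61 = 4c XOR 61 = 2d
byte 2: (fe XOR 4a) XOR 73 = b4 XOR 73 = c7
byte 3: (3e XOR 71) XOR 73 = 4f XOR 73 = 3c
byte 4: (5b XOR c1) XOR 77 = 9a XOR 77 = ed
byte 5: (d9 XOR 37) XOR 64 = ee XOR 64 = 8a
byte 6: (e7 XOR e9) XOR 20 = 0e XOR 20 = 2e
byte 7: (4b XOR f4) XOR 2f = bf XOR 2f = 90

f52dc73ced8a2e90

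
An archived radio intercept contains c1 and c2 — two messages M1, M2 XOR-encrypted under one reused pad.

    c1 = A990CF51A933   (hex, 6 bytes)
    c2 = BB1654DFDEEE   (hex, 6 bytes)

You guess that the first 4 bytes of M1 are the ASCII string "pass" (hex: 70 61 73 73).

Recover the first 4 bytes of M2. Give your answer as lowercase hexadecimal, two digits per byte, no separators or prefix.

62e7e8fd

First, c1 ⊕ c2 = (M1 ⊕ K) ⊕ (M2 ⊕ K) = M1 ⊕ M2, so the key drops out. Then M2 = (M1 ⊕ M2) ⊕ M1 over the first 4 bytes.
byte 0: (a9 xor bb) xor 70 = 12 xor 70 = 62
byte 1: (90 xor 16) xor 61 = 86 xor 61 = e7
byte 2: (cf xor 54) xor 73 = 9b xor 73 = e8
byte 3: (51 xor df) xor 73 = 8e xor 73 = fd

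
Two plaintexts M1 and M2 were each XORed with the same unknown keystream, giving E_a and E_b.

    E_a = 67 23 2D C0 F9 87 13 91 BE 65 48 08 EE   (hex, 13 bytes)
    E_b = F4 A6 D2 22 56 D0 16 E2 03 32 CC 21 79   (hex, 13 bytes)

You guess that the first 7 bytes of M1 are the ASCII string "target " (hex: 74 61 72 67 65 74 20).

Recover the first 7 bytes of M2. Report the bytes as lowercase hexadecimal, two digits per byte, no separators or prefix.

e7e48d85ca2325

First, E_a ⊕ E_b = (M1 ⊕ K) ⊕ (M2 ⊕ K) = M1 ⊕ M2, so the key drops out. Then M2 = (M1 ⊕ M2) ⊕ M1 over the first 7 bytes.
byte 0: (67 XOR f4) XOR 74 = 93 XOR 74 = e7
byte 1: (23 XOR a6) XOR 61 = 85 XOR 61 = e4
byte 2: (2d XOR d2) XOR 72 = ff XOR 72 = 8d
byte 3: (c0 XOR 22) XOR 67 = e2 XOR 67 = 85
byte 4: (f9 XOR 56) XOR 65 = af XOR 65 = ca
byte 5: (87 XOR d0) XOR 74 = 57 XOR 74 = 23
byte 6: (13 XOR 16) XOR 20 = 05 XOR 20 = 25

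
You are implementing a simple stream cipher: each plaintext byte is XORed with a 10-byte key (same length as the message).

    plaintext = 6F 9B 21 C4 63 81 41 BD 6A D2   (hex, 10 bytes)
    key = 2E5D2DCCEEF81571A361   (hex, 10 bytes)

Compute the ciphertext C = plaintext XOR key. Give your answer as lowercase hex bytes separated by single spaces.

XOR is its own inverse, so applying the key byte-wise gives the result directly.
6f ⊕ 2e = 41
9b ⊕ 5d = c6
21 ⊕ 2d = 0c
c4 ⊕ cc = 08
63 ⊕ ee = 8d
81 ⊕ f8 = 79
41 ⊕ 15 = 54
bd ⊕ 71 = cc
6a ⊕ a3 = c9
d2 ⊕ 61 = b3

41 c6 0c 08 8d 79 54 cc c9 b3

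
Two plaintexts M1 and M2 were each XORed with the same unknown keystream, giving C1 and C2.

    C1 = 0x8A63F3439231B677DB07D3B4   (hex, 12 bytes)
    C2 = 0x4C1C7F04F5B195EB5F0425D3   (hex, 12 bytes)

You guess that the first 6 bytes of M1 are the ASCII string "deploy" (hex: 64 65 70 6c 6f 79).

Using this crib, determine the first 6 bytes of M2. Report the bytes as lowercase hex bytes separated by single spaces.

a2 1a fc 2b 08 f9

First, C1 ⊕ C2 = (M1 ⊕ K) ⊕ (M2 ⊕ K) = M1 ⊕ M2, so the key drops out. Then M2 = (M1 ⊕ M2) ⊕ M1 over the first 6 bytes.
byte 0: (8a ^ 4c) ^ 64 = c6 ^ 64 = a2
byte 1: (63 ^ 1c) ^ 65 = 7f ^ 65 = 1a
byte 2: (f3 ^ 7f) ^ 70 = 8c ^ 70 = fc
byte 3: (43 ^ 04) ^ 6c = 47 ^ 6c = 2b
byte 4: (92 ^ f5) ^ 6f = 67 ^ 6f = 08
byte 5: (31 ^ b1) ^ 79 = 80 ^ 79 = f9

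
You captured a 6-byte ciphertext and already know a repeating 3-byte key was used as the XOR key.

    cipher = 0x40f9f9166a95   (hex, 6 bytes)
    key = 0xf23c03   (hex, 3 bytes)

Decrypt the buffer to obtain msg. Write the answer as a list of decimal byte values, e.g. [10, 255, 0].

The 3-byte key repeats, so the effective keystream is f2 3c 03 f2 3c 03.
byte 0: 01000000 xor 11110010 = 10110010
byte 1: 11111001 xor 00111100 = 11000101
byte 2: 11111001 xor 00000011 = 11111010
byte 3: 00010110 xor 11110010 = 11100100
byte 4: 01101010 xor 00111100 = 01010110
byte 5: 10010101 xor 00000011 = 10010110

[178, 197, 250, 228, 86, 150]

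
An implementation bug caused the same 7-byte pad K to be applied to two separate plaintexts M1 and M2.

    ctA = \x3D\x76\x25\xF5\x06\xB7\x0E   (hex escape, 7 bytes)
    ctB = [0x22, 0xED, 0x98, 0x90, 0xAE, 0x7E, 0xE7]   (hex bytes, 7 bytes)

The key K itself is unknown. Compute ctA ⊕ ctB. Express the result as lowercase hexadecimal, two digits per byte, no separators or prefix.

ctA ⊕ ctB = (M1 ⊕ K) ⊕ (M2 ⊕ K) = M1 ⊕ M2 — the shared key cancels under XOR.
byte 0: 3d ^ 22 = 1f
byte 1: 76 ^ ed = 9b
byte 2: 25 ^ 98 = bd
byte 3: f5 ^ 90 = 65
byte 4: 06 ^ ae = a8
byte 5: b7 ^ 7e = c9
byte 6: 0e ^ e7 = e9

1f9bbd65a8c9e9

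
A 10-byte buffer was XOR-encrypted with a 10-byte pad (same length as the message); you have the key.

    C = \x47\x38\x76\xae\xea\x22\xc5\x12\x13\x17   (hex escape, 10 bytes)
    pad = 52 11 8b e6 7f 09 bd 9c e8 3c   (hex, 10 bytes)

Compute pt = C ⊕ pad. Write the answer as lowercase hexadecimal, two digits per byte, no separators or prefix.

XOR is its own inverse, so applying the key byte-wise gives the result directly.
byte 0: 47 XOR 52 = 15
byte 1: 38 XOR 11 = 29
byte 2: 76 XOR 8b = fd
byte 3: ae XOR e6 = 48
byte 4: ea XOR 7f = 95
byte 5: 22 XOR 09 = 2b
byte 6: c5 XOR bd = 78
byte 7: 12 XOR 9c = 8e
byte 8: 13 XOR e8 = fb
byte 9: 17 XOR 3c = 2b

1529fd48952b788efb2b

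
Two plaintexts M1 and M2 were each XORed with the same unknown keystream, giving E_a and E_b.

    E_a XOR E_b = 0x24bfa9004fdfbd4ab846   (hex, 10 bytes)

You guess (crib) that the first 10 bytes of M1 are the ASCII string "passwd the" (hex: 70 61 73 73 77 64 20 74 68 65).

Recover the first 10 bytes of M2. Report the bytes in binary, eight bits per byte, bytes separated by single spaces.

01010100 11011110 11011010 01110011 00111000 10111011 10011101 00111110 11010000 00100011

Since E_a ⊕ E_b = M1 ⊕ M2, XORing with the guessed M1 bytes yields the corresponding M2 bytes: M2 = (E_a ⊕ E_b) ⊕ M1.
 36 xor 112 =  84
191 xor  97 = 222
169 xor 115 = 218
  0 xor 115 = 115
 79 xor 119 =  56
223 xor 100 = 187
189 xor  32 = 157
 74 xor 116 =  62
184 xor 104 = 208
 70 xor 101 =  35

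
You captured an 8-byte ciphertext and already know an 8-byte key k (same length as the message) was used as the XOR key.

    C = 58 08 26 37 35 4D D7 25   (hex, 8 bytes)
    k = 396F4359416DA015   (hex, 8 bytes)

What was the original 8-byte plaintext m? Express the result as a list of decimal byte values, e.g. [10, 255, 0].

[97, 103, 101, 110, 116, 32, 119, 48]

58 XOR 39 = 61
08 XOR 6f = 67
26 XOR 43 = 65
37 XOR 59 = 6e
35 XOR 41 = 74
4d XOR 6d = 20
d7 XOR a0 = 77
25 XOR 15 = 30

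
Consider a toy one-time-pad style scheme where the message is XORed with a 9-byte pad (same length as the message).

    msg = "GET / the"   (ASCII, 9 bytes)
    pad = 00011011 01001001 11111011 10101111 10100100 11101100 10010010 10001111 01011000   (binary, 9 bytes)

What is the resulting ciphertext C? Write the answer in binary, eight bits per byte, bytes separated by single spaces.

XOR is its own inverse, so applying the key byte-wise gives the result directly.
01000111 ⊕ 00011011 = 01011100
01000101 ⊕ 01001001 = 00001100
01010100 ⊕ 11111011 = 10101111
00100000 ⊕ 10101111 = 10001111
00101111 ⊕ 10100100 = 10001011
00100000 ⊕ 11101100 = 11001100
01110100 ⊕ 10010010 = 11100110
01101000 ⊕ 10001111 = 11100111
01100101 ⊕ 01011000 = 00111101

01011100 00001100 10101111 10001111 10001011 11001100 11100110 11100111 00111101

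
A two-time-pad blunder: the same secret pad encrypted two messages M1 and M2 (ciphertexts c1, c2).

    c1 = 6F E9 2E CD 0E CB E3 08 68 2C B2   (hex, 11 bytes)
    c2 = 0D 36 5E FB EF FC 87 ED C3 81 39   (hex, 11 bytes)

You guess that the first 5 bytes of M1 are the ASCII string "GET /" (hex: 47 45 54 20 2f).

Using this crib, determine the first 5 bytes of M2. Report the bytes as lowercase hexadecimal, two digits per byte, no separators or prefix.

259a2416ce

First, c1 ⊕ c2 = (M1 ⊕ K) ⊕ (M2 ⊕ K) = M1 ⊕ M2, so the key drops out. Then M2 = (M1 ⊕ M2) ⊕ M1 over the first 5 bytes.
byte 0: (6f ⊕ 0d) ⊕ 47 = 62 ⊕ 47 = 25
byte 1: (e9 ⊕ 36) ⊕ 45 = df ⊕ 45 = 9a
byte 2: (2e ⊕ 5e) ⊕ 54 = 70 ⊕ 54 = 24
byte 3: (cd ⊕ fb) ⊕ 20 = 36 ⊕ 20 = 16
byte 4: (0e ⊕ ef) ⊕ 2f = e1 ⊕ 2f = ce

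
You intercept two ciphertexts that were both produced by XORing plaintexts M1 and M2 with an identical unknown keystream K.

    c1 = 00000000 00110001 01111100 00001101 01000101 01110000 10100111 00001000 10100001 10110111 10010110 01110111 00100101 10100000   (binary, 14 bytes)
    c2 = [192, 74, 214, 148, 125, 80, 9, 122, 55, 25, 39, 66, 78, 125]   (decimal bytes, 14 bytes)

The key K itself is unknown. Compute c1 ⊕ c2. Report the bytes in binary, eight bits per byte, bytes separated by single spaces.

c1 ⊕ c2 = (M1 ⊕ K) ⊕ (M2 ⊕ K) = M1 ⊕ M2 — the shared key cancels under XOR.
  0 ⊕ 192 = 192
 49 ⊕  74 = 123
124 ⊕ 214 = 170
 13 ⊕ 148 = 153
 69 ⊕ 125 =  56
112 ⊕  80 =  32
167 ⊕   9 = 174
  8 ⊕ 122 = 114
161 ⊕  55 = 150
183 ⊕  25 = 174
150 ⊕  39 = 177
119 ⊕  66 =  53
 37 ⊕  78 = 107
160 ⊕ 125 = 221

11000000 01111011 10101010 10011001 00111000 00100000 10101110 01110010 10010110 10101110 10110001 00110101 01101011 11011101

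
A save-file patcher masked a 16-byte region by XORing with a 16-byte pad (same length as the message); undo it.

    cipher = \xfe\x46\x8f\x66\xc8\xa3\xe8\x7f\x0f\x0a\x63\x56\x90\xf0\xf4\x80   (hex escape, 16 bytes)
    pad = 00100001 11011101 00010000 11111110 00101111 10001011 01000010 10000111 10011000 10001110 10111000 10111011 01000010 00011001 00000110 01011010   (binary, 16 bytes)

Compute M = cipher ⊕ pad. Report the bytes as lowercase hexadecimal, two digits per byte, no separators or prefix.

df9b9f98e728aaf89784dbedd2e9f2da

XOR is its own inverse, so applying the key byte-wise gives the result directly.
fe xor 21 = df
46 xor dd = 9b
8f xor 10 = 9f
66 xor fe = 98
c8 xor 2f = e7
a3 xor 8b = 28
e8 xor 42 = aa
7f xor 87 = f8
0f xor 98 = 97
0a xor 8e = 84
63 xor b8 = db
56 xor bb = ed
90 xor 42 = d2
f0 xor 19 = e9
f4 xor 06 = f2
80 xor 5a = da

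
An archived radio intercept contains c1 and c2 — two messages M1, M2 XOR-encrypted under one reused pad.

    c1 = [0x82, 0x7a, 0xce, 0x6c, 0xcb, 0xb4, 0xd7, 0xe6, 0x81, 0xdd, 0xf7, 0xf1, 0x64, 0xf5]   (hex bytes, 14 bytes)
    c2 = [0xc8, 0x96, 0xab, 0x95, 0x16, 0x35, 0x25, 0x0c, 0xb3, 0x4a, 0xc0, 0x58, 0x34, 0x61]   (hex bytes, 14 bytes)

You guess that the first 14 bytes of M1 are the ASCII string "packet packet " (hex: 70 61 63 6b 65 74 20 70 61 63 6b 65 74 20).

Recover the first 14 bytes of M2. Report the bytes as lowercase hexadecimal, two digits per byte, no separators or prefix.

First, c1 ⊕ c2 = (M1 ⊕ K) ⊕ (M2 ⊕ K) = M1 ⊕ M2, so the key drops out. Then M2 = (M1 ⊕ M2) ⊕ M1 over the first 14 bytes.
byte 0: (82 ⊕ c8) ⊕ 70 = 4a ⊕ 70 = 3a
byte 1: (7a ⊕ 96) ⊕ 61 = ec ⊕ 61 = 8d
byte 2: (ce ⊕ ab) ⊕ 63 = 65 ⊕ 63 = 06
byte 3: (6c ⊕ 95) ⊕ 6b = f9 ⊕ 6b = 92
byte 4: (cb ⊕ 16) ⊕ 65 = dd ⊕ 65 = b8
byte 5: (b4 ⊕ 35) ⊕ 74 = 81 ⊕ 74 = f5
byte 6: (d7 ⊕ 25) ⊕ 20 = f2 ⊕ 20 = d2
byte 7: (e6 ⊕ 0c) ⊕ 70 = ea ⊕ 70 = 9a
byte 8: (81 ⊕ b3) ⊕ 61 = 32 ⊕ 61 = 53
byte 9: (dd ⊕ 4a) ⊕ 63 = 97 ⊕ 63 = f4
byte 10: (f7 ⊕ c0) ⊕ 6b = 37 ⊕ 6b = 5c
byte 11: (f1 ⊕ 58) ⊕ 65 = a9 ⊕ 65 = cc
byte 12: (64 ⊕ 34) ⊕ 74 = 50 ⊕ 74 = 24
byte 13: (f5 ⊕ 61) ⊕ 20 = 94 ⊕ 20 = b4

3a8d0692b8f5d29a53f45ccc24b4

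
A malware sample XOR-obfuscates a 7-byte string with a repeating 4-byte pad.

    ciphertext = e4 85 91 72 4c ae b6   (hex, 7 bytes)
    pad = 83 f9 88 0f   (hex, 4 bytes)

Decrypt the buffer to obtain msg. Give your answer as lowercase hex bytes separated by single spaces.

The 4-byte key repeats, so the effective keystream is 83 f9 88 0f 83 f9 88.
byte 0: 11100100 ⊕ 10000011 = 01100111
byte 1: 10000101 ⊕ 11111001 = 01111100
byte 2: 10010001 ⊕ 10001000 = 00011001
byte 3: 01110010 ⊕ 00001111 = 01111101
byte 4: 01001100 ⊕ 10000011 = 11001111
byte 5: 10101110 ⊕ 11111001 = 01010111
byte 6: 10110110 ⊕ 10001000 = 00111110

67 7c 19 7d cf 57 3e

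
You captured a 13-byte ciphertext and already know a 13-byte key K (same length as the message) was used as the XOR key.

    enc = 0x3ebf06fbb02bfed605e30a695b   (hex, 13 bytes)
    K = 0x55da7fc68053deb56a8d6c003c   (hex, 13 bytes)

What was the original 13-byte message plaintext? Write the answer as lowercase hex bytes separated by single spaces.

3e ⊕ 55 = 6b
bf ⊕ da = 65
06 ⊕ 7f = 79
fb ⊕ c6 = 3d
b0 ⊕ 80 = 30
2b ⊕ 53 = 78
fe ⊕ de = 20
d6 ⊕ b5 = 63
05 ⊕ 6a = 6f
e3 ⊕ 8d = 6e
0a ⊕ 6c = 66
69 ⊕ 00 = 69
5b ⊕ 3c = 67

6b 65 79 3d 30 78 20 63 6f 6e 66 69 67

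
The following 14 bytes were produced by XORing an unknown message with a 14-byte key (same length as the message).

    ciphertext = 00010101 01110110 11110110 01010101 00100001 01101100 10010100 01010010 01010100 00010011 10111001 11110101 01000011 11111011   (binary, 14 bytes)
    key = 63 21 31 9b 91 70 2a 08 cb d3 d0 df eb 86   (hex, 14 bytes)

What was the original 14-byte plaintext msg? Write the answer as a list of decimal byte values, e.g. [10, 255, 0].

00010101 ^ 01100011 = 01110110
01110110 ^ 00100001 = 01010111
11110110 ^ 00110001 = 11000111
01010101 ^ 10011011 = 11001110
00100001 ^ 10010001 = 10110000
01101100 ^ 01110000 = 00011100
10010100 ^ 00101010 = 10111110
01010010 ^ 00001000 = 01011010
01010100 ^ 11001011 = 10011111
00010011 ^ 11010011 = 11000000
10111001 ^ 11010000 = 01101001
11110101 ^ 11011111 = 00101010
01000011 ^ 11101011 = 10101000
11111011 ^ 10000110 = 01111101

[118, 87, 199, 206, 176, 28, 190, 90, 159, 192, 105, 42, 168, 125]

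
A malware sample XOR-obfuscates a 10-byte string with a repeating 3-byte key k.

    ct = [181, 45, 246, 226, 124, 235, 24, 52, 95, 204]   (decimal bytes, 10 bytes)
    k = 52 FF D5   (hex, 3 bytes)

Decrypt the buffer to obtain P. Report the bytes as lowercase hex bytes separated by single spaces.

e7 d2 23 b0 83 3e 4a cb 8a 9e

The 3-byte key repeats, so the effective keystream is 52 ff d5 52 ff d5 52 ff d5 52.
byte 0: b5 ⊕ 52 = e7
byte 1: 2d ⊕ ff = d2
byte 2: f6 ⊕ d5 = 23
byte 3: e2 ⊕ 52 = b0
byte 4: 7c ⊕ ff = 83
byte 5: eb ⊕ d5 = 3e
byte 6: 18 ⊕ 52 = 4a
byte 7: 34 ⊕ ff = cb
byte 8: 5f ⊕ d5 = 8a
byte 9: cc ⊕ 52 = 9e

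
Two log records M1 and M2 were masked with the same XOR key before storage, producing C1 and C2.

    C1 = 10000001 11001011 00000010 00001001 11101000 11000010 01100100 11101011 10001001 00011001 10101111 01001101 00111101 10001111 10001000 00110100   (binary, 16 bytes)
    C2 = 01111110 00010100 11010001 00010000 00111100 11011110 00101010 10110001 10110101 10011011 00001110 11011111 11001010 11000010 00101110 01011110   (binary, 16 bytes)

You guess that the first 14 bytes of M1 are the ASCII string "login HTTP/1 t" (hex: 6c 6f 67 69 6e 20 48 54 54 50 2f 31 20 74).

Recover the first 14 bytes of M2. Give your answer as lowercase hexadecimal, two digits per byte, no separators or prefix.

93b0b470ba3c060e68d28ea3d739

First, C1 ⊕ C2 = (M1 ⊕ K) ⊕ (M2 ⊕ K) = M1 ⊕ M2, so the key drops out. Then M2 = (M1 ⊕ M2) ⊕ M1 over the first 14 bytes.
byte 0: (81 ^ 7e) ^ 6c = ff ^ 6c = 93
byte 1: (cb ^ 14) ^ 6f = df ^ 6f = b0
byte 2: (02 ^ d1) ^ 67 = d3 ^ 67 = b4
byte 3: (09 ^ 10) ^ 69 = 19 ^ 69 = 70
byte 4: (e8 ^ 3c) ^ 6e = d4 ^ 6e = ba
byte 5: (c2 ^ de) ^ 20 = 1c ^ 20 = 3c
byte 6: (64 ^ 2a) ^ 48 = 4e ^ 48 = 06
byte 7: (eb ^ b1) ^ 54 = 5a ^ 54 = 0e
byte 8: (89 ^ b5) ^ 54 = 3c ^ 54 = 68
byte 9: (19 ^ 9b) ^ 50 = 82 ^ 50 = d2
byte 10: (af ^ 0e) ^ 2f = a1 ^ 2f = 8e
byte 11: (4d ^ df) ^ 31 = 92 ^ 31 = a3
byte 12: (3d ^ ca) ^ 20 = f7 ^ 20 = d7
byte 13: (8f ^ c2) ^ 74 = 4d ^ 74 = 39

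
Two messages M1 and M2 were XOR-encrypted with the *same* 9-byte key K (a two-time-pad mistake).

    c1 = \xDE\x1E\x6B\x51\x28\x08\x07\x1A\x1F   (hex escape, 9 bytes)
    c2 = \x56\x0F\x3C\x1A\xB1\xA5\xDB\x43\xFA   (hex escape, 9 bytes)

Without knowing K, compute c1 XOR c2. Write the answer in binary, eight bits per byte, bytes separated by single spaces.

10001000 00010001 01010111 01001011 10011001 10101101 11011100 01011001 11100101

c1 ⊕ c2 = (M1 ⊕ K) ⊕ (M2 ⊕ K) = M1 ⊕ M2 — the shared key cancels under XOR.
de xor 56 = 88
1e xor 0f = 11
6b xor 3c = 57
51 xor 1a = 4b
28 xor b1 = 99
08 xor a5 = ad
07 xor db = dc
1a xor 43 = 59
1f xor fa = e5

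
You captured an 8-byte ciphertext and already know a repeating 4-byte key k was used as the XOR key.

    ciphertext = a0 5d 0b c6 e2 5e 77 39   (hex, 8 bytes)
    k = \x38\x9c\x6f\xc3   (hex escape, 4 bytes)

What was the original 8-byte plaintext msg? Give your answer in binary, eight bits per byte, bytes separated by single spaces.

The 4-byte key repeats, so the effective keystream is 38 9c 6f c3 38 9c 6f c3.
byte 0: a0 ⊕ 38 = 98
byte 1: 5d ⊕ 9c = c1
byte 2: 0b ⊕ 6f = 64
byte 3: c6 ⊕ c3 = 05
byte 4: e2 ⊕ 38 = da
byte 5: 5e ⊕ 9c = c2
byte 6: 77 ⊕ 6f = 18
byte 7: 39 ⊕ c3 = fa

10011000 11000001 01100100 00000101 11011010 11000010 00011000 11111010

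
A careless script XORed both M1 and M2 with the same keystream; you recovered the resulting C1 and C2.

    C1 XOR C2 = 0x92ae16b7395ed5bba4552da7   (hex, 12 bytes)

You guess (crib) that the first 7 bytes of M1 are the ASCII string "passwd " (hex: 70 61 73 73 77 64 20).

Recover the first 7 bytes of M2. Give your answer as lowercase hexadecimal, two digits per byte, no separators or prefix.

Since C1 ⊕ C2 = M1 ⊕ M2, XORing with the guessed M1 bytes yields the corresponding M2 bytes: M2 = (C1 ⊕ C2) ⊕ M1.
byte 0: 92 xor 70 = e2
byte 1: ae xor 61 = cf
byte 2: 16 xor 73 = 65
byte 3: b7 xor 73 = c4
byte 4: 39 xor 77 = 4e
byte 5: 5e xor 64 = 3a
byte 6: d5 xor 20 = f5

e2cf65c44e3af5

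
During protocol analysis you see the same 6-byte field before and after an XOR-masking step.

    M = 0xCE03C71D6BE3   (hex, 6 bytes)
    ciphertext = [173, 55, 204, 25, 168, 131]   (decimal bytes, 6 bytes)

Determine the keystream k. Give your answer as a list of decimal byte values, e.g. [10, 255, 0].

Since ciphertext = M ⊕ k, XORing both sides with M gives k = M ⊕ ciphertext.
byte 0: ce ⊕ ad = 63
byte 1: 03 ⊕ 37 = 34
byte 2: c7 ⊕ cc = 0b
byte 3: 1d ⊕ 19 = 04
byte 4: 6b ⊕ a8 = c3
byte 5: e3 ⊕ 83 = 60

[99, 52, 11, 4, 195, 96]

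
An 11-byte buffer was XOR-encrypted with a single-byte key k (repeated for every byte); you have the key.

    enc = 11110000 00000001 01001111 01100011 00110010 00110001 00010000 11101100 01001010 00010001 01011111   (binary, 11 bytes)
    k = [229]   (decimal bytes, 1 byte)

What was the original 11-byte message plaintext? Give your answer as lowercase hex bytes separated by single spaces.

15 e4 aa 86 d7 d4 f5 09 af f4 ba

The 1-byte key repeats, so the effective keystream is e5 e5 e5 e5 e5 e5 e5 e5 e5 e5 e5.
byte 0: 240 XOR 229 =  21
byte 1:   1 XOR 229 = 228
byte 2:  79 XOR 229 = 170
byte 3:  99 XOR 229 = 134
byte 4:  50 XOR 229 = 215
byte 5:  49 XOR 229 = 212
byte 6:  16 XOR 229 = 245
byte 7: 236 XOR 229 =   9
byte 8:  74 XOR 229 = 175
byte 9:  17 XOR 229 = 244
byte 10:  95 XOR 229 = 186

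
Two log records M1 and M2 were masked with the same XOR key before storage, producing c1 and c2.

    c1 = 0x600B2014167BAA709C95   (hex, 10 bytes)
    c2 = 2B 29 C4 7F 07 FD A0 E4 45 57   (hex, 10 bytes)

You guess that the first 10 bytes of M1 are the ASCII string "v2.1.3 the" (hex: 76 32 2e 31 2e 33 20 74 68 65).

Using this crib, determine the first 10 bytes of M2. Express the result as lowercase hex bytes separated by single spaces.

3d 10 ca 5a 3f b5 2a e0 b1 a7

First, c1 ⊕ c2 = (M1 ⊕ K) ⊕ (M2 ⊕ K) = M1 ⊕ M2, so the key drops out. Then M2 = (M1 ⊕ M2) ⊕ M1 over the first 10 bytes.
byte 0: (60 ^ 2b) ^ 76 = 4b ^ 76 = 3d
byte 1: (0b ^ 29) ^ 32 = 22 ^ 32 = 10
byte 2: (20 ^ c4) ^ 2e = e4 ^ 2e = ca
byte 3: (14 ^ 7f) ^ 31 = 6b ^ 31 = 5a
byte 4: (16 ^ 07) ^ 2e = 11 ^ 2e = 3f
byte 5: (7b ^ fd) ^ 33 = 86 ^ 33 = b5
byte 6: (aa ^ a0) ^ 20 = 0a ^ 20 = 2a
byte 7: (70 ^ e4) ^ 74 = 94 ^ 74 = e0
byte 8: (9c ^ 45) ^ 68 = d9 ^ 68 = b1
byte 9: (95 ^ 57) ^ 65 = c2 ^ 65 = a7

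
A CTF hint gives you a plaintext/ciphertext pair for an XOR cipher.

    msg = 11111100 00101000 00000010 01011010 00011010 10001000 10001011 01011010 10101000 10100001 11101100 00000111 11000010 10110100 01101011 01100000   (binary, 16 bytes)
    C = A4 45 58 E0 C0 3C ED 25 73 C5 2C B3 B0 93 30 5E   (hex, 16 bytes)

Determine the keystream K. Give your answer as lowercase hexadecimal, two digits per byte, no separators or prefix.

Since C = msg ⊕ K, XORing both sides with msg gives K = msg ⊕ C.
fc xor a4 = 58
28 xor 45 = 6d
02 xor 58 = 5a
5a xor e0 = ba
1a xor c0 = da
88 xor 3c = b4
8b xor ed = 66
5a xor 25 = 7f
a8 xor 73 = db
a1 xor c5 = 64
ec xor 2c = c0
07 xor b3 = b4
c2 xor b0 = 72
b4 xor 93 = 27
6b xor 30 = 5b
60 xor 5e = 3e

586d5abadab4667fdb64c0b472275b3e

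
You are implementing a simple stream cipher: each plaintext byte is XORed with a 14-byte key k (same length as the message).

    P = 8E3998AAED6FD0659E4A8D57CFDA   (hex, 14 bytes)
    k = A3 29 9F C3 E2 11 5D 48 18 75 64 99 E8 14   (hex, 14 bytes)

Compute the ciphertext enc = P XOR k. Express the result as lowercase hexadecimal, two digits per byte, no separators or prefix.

2d1007690f7e8d2d863fe9ce27ce

XOR is its own inverse, so applying the key byte-wise gives the result directly.
byte 0: 8e ⊕ a3 = 2d
byte 1: 39 ⊕ 29 = 10
byte 2: 98 ⊕ 9f = 07
byte 3: aa ⊕ c3 = 69
byte 4: ed ⊕ e2 = 0f
byte 5: 6f ⊕ 11 = 7e
byte 6: d0 ⊕ 5d = 8d
byte 7: 65 ⊕ 48 = 2d
byte 8: 9e ⊕ 18 = 86
byte 9: 4a ⊕ 75 = 3f
byte 10: 8d ⊕ 64 = e9
byte 11: 57 ⊕ 99 = ce
byte 12: cf ⊕ e8 = 27
byte 13: da ⊕ 14 = ce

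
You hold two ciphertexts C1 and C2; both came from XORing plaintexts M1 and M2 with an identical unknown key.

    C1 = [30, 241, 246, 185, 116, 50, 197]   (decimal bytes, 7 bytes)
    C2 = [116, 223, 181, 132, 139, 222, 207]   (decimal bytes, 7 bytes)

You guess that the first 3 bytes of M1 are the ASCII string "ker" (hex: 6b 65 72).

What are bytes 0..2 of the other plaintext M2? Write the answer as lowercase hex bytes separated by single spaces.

First, C1 ⊕ C2 = (M1 ⊕ K) ⊕ (M2 ⊕ K) = M1 ⊕ M2, so the key drops out. Then M2 = (M1 ⊕ M2) ⊕ M1 over the first 3 bytes.
byte 0: (1e XOR 74) XOR 6b = 6a XOR 6b = 01
byte 1: (f1 XOR df) XOR 65 = 2e XOR 65 = 4b
byte 2: (f6 XOR b5) XOR 72 = 43 XOR 72 = 31

01 4b 31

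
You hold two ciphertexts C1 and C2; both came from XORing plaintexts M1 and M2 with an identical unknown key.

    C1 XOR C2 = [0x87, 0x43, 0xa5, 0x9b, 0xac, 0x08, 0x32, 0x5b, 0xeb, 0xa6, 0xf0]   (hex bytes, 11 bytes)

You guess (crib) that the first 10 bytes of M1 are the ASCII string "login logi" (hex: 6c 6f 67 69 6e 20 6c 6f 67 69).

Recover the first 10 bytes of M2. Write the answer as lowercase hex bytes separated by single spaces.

eb 2c c2 f2 c2 28 5e 34 8c cf

Since C1 ⊕ C2 = M1 ⊕ M2, XORing with the guessed M1 bytes yields the corresponding M2 bytes: M2 = (C1 ⊕ C2) ⊕ M1.
135 ⊕ 108 = 235
 67 ⊕ 111 =  44
165 ⊕ 103 = 194
155 ⊕ 105 = 242
172 ⊕ 110 = 194
  8 ⊕  32 =  40
 50 ⊕ 108 =  94
 91 ⊕ 111 =  52
235 ⊕ 103 = 140
166 ⊕ 105 = 207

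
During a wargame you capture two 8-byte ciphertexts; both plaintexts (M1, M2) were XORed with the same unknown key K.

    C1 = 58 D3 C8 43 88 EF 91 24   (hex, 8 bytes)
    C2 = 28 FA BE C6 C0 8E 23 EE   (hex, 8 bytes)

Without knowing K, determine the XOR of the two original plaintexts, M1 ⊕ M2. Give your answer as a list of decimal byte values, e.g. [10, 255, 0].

[112, 41, 118, 133, 72, 97, 178, 202]

C1 ⊕ C2 = (M1 ⊕ K) ⊕ (M2 ⊕ K) = M1 ⊕ M2 — the shared key cancels under XOR.
byte 0: 58 ^ 28 = 70
byte 1: d3 ^ fa = 29
byte 2: c8 ^ be = 76
byte 3: 43 ^ c6 = 85
byte 4: 88 ^ c0 = 48
byte 5: ef ^ 8e = 61
byte 6: 91 ^ 23 = b2
byte 7: 24 ^ ee = ca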